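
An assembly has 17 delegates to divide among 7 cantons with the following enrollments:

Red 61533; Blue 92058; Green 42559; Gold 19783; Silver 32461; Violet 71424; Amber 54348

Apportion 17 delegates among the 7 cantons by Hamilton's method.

Red 3, Blue 4, Green 2, Gold 1, Silver 2, Violet 3, Amber 2

The standard divisor is 374166/17 ≈ 22009.765.
Standard quotas: Red 2.7957, Blue 4.1826, Green 1.9336, Gold 0.8988, Silver 1.4748, Violet 3.2451, Amber 2.4693.
Lower quotas: Red 2, Blue 4, Green 1, Gold 0, Silver 1, Violet 3, Amber 2 (sum 13, leaving 4 seats).
Remainders in descending order: Green 0.9336, Gold 0.8988, Red 0.7957, Silver 0.4748, Amber 0.4693, Violet 0.2451, Blue 0.1826.
The surplus seats go to Green, Gold, Red, Silver.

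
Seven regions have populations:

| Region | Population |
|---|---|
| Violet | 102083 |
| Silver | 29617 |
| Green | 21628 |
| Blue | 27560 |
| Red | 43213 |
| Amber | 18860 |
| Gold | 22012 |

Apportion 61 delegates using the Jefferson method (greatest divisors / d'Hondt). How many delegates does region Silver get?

Standard divisor 264973/61 ≈ 4343.82; standard quotas: Violet 23.501, Silver 6.818, Green 4.979, Blue 6.345, Red 9.948, Amber 4.342, Gold 5.067.
Rounding down gives 23, 6, 4, 6, 9, 4, 5 = 57 seats, so the divisor must be adjusted.
With modified divisor 4200: modified quotas Violet 24.305, Silver 7.052, Green 5.150, Blue 6.562, Red 10.289, Amber 4.490, Gold 5.241.
Rounding down: Violet 24, Silver 7, Green 5, Blue 6, Red 10, Amber 4, Gold 5 (total 61).
Silver receives 7.

7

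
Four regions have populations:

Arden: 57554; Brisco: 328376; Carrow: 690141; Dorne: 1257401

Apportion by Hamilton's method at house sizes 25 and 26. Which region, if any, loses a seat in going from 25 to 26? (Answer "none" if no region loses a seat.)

At 25 seats: Arden 1, Brisco 4, Carrow 7, Dorne 13.
At 26 seats: Arden 0, Brisco 4, Carrow 8, Dorne 14.
Arden drops from 1 to 0.

Arden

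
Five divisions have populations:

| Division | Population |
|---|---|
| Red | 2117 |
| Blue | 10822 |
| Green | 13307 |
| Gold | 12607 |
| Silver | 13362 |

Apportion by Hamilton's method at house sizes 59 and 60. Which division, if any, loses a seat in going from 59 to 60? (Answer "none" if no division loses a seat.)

Red

At 59 seats: Red 3, Blue 12, Green 15, Gold 14, Silver 15.
At 60 seats: Red 2, Blue 13, Green 15, Gold 15, Silver 15.
Red drops from 3 to 2.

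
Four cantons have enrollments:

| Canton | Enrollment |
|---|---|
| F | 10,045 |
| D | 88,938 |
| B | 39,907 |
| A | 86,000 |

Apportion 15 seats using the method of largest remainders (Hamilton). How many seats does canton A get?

The standard divisor is 224890/15 ≈ 14992.667.
Standard quotas: F 0.6700, D 5.9321, B 2.6618, A 5.7361.
Lower quotas: F 0, D 5, B 2, A 5 (sum 12, leaving 3 seats).
Remainders in descending order: D 0.9321, A 0.7361, F 0.6700, B 0.6618.
The surplus seats go to D, A, F.
A receives 6.

6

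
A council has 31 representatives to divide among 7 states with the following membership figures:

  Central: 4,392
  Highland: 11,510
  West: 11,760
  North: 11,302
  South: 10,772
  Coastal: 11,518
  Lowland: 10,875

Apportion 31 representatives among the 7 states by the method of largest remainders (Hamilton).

Central: 2; Highland: 5; West: 5; North: 5; South: 4; Coastal: 5; Lowland: 5

Total 72129; standard divisor 72129/31 ≈ 2326.742.
Standard quotas: Central 1.8876, Highland 4.9468, West 5.0543, North 4.8574, South 4.6296, Coastal 4.9503, Lowland 4.6739.
Lower quotas: Central 1, Highland 4, West 5, North 4, South 4, Coastal 4, Lowland 4 (sum 26, leaving 5 seats).
Remainders in descending order: Coastal 0.9503, Highland 0.9468, Central 0.8876, North 0.8574, Lowland 0.6739, South 0.6296, West 0.0543.
Largest remainders: Coastal, Highland, Central, North, Lowland receive the extra seats.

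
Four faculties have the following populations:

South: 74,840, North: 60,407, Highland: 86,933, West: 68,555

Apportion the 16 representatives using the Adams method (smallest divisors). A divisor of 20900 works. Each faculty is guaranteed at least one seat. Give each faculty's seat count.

South=4; North=3; Highland=5; West=4

With modified divisor 20900: modified quotas South 3.581, North 2.890, Highland 4.159, West 3.280.
Rounding up: South 4, North 3, Highland 5, West 4 (total 16).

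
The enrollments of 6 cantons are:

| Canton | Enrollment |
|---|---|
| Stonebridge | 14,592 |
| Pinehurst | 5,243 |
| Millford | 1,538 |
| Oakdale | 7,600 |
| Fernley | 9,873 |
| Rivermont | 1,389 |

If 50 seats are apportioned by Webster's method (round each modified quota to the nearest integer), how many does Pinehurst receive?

7

Standard divisor 40235/50 ≈ 804.7; standard quotas: Stonebridge 18.133, Pinehurst 6.515, Millford 1.911, Oakdale 9.445, Fernley 12.269, Rivermont 1.726.
Rounding to the nearest integer gives Stonebridge 18, Pinehurst 7, Millford 2, Oakdale 9, Fernley 12, Rivermont 2 — total 50, matching the house size, so no adjustment is needed.
Pinehurst receives 7.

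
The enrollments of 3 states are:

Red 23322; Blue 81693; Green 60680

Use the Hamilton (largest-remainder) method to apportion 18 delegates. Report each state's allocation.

Red 2, Blue 9, Green 7

Total 165695; standard divisor 165695/18 ≈ 9205.278.
Standard quotas: Red 2.5335, Blue 8.8746, Green 6.5919.
Lower quotas: Red 2, Blue 8, Green 6 (sum 16, leaving 2 seats).
Remainders in descending order: Blue 0.8746, Green 0.5919, Red 0.5335.
The surplus seats go to Blue, Green.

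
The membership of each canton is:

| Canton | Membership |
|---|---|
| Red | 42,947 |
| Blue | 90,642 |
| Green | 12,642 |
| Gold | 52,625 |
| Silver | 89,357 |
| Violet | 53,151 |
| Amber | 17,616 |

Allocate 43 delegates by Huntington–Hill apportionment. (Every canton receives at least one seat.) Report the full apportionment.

With divisor 8361: modified quotas Red 5.137, Blue 10.841, Green 1.512, Gold 6.294, Silver 10.687, Violet 6.357, Amber 2.107.
Geometric-mean thresholds: Red √(5·6)=5.477, Blue √(10·11)=10.488, Green √(1·2)=1.414, Gold √(6·7)=6.481, Silver √(10·11)=10.488, Violet √(6·7)=6.481, Amber √(2·3)=2.449.
Each quota rounded against its threshold gives Red 5, Blue 11, Green 2, Gold 6, Silver 11, Violet 6, Amber 2 (total 43).

Red 5, Blue 11, Green 2, Gold 6, Silver 11, Violet 6, Amber 2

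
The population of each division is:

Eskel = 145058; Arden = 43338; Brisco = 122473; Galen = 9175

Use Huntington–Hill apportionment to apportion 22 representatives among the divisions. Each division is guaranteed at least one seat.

With divisor 14862: modified quotas Eskel 9.760, Arden 2.916, Brisco 8.241, Galen 0.617.
Geometric-mean thresholds: Eskel √(9·10)=9.487, Arden √(2·3)=2.449, Brisco √(8·9)=8.485, Galen (min 1).
Each quota rounded against its threshold gives Eskel 10, Arden 3, Brisco 8, Galen 1 (total 22).

Eskel=10, Arden=3, Brisco=8, Galen=1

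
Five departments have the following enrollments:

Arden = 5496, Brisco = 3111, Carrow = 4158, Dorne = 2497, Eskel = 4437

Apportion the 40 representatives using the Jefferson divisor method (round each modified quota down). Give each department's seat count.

Standard divisor 19699/40 ≈ 492.475; standard quotas: Arden 11.160, Brisco 6.317, Carrow 8.443, Dorne 5.070, Eskel 9.010.
Rounding down gives 11, 6, 8, 5, 9 = 39 seats, so the divisor must be adjusted.
With modified divisor 460: modified quotas Arden 11.948, Brisco 6.763, Carrow 9.039, Dorne 5.428, Eskel 9.646.
Rounding down: Arden 11, Brisco 6, Carrow 9, Dorne 5, Eskel 9 (total 40).

Arden=11; Brisco=6; Carrow=9; Dorne=5; Eskel=9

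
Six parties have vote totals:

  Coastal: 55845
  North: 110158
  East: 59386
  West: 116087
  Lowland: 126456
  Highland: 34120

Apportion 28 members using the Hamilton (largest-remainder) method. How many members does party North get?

The standard divisor is 502052/28 ≈ 17930.429.
Standard quotas: Coastal 3.1145, North 6.1436, East 3.3120, West 6.4743, Lowland 7.0526, Highland 1.9029.
Lower quotas: Coastal 3, North 6, East 3, West 6, Lowland 7, Highland 1 (sum 26, leaving 2 seats).
Remainders in descending order: Highland 0.9029, West 0.4743, East 0.3120, North 0.1436, Coastal 0.1145, Lowland 0.0526.
Largest remainders: Highland, West receive the extra seats.
North receives 6.

6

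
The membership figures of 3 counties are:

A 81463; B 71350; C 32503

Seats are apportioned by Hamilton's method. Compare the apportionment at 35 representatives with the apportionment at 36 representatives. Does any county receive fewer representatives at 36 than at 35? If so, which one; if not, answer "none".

none

At 35 seats: A 15, B 14, C 6.
At 36 seats: A 16, B 14, C 6.
No county's allocation decreased.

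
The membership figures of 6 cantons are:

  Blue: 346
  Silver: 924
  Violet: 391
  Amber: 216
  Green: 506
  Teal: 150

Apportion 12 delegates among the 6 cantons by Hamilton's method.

Blue 2, Silver 4, Violet 2, Amber 1, Green 2, Teal 1

Total 2533; standard divisor 2533/12 ≈ 211.083.
Standard quotas: Blue 1.639, Silver 4.377, Violet 1.852, Amber 1.023, Green 2.397, Teal 0.711.
Lower quotas: Blue 1, Silver 4, Violet 1, Amber 1, Green 2, Teal 0 (sum 9, leaving 3 seats).
Remainders in descending order: Violet 0.852, Teal 0.711, Blue 0.639, Green 0.397, Silver 0.377, Amber 0.023.
Largest remainders: Violet, Teal, Blue receive the extra seats.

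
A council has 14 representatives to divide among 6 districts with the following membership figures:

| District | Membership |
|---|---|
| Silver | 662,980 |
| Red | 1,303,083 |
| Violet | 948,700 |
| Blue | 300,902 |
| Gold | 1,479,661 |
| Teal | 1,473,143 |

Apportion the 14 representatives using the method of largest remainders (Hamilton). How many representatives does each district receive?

Standard divisor: 6168469 ÷ 14 ≈ 440604.929.
Standard quotas: Silver 1.5047, Red 2.9575, Violet 2.1532, Blue 0.6829, Gold 3.3582, Teal 3.3435.
Lower quotas: Silver 1, Red 2, Violet 2, Blue 0, Gold 3, Teal 3 (sum 11, leaving 3 seats).
Remainders in descending order: Red 0.9575, Blue 0.6829, Silver 0.5047, Gold 0.3582, Teal 0.3435, Violet 0.1532.
Largest remainders: Red, Blue, Silver receive the extra seats.

Silver 2; Red 3; Violet 2; Blue 1; Gold 3; Teal 3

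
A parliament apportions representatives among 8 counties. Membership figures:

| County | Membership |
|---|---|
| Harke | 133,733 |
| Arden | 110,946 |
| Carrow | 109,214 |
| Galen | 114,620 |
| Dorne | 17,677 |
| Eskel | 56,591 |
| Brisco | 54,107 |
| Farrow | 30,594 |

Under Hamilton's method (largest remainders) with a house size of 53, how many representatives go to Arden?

Total 627482; standard divisor 627482/53 ≈ 11839.283.
Standard quotas: Harke 11.2957, Arden 9.3710, Carrow 9.2247, Galen 9.6813, Dorne 1.4931, Eskel 4.7799, Brisco 4.5701, Farrow 2.5841.
Lower quotas: Harke 11, Arden 9, Carrow 9, Galen 9, Dorne 1, Eskel 4, Brisco 4, Farrow 2 (sum 49, leaving 4 seats).
Remainders in descending order: Eskel 0.7799, Galen 0.6813, Farrow 0.5841, Brisco 0.5701, Dorne 0.4931, Arden 0.3710, Harke 0.2957, Carrow 0.2247.
The surplus seats go to Eskel, Galen, Farrow, Brisco.
Arden receives 9.

9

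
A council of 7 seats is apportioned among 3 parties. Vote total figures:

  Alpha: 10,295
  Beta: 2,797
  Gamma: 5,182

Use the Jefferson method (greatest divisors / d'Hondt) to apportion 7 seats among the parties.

Alpha 4, Beta 1, Gamma 2

Standard divisor 18274/7 ≈ 2610.571; standard quotas: Alpha 3.944, Beta 1.071, Gamma 1.985.
Rounding down gives 3, 1, 1 = 5 seats, so the divisor must be adjusted.
With modified divisor 2300: modified quotas Alpha 4.476, Beta 1.216, Gamma 2.253.
Rounding down: Alpha 4, Beta 1, Gamma 2 (total 7).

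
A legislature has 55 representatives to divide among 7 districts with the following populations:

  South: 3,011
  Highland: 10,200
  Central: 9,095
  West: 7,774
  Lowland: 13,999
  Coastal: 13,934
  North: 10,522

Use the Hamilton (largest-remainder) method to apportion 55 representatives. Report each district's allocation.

The standard divisor is 68535/55 ≈ 1246.091.
Standard quotas: South 2.4164, Highland 8.1856, Central 7.2988, West 6.2387, Lowland 11.2343, Coastal 11.1822, North 8.4440.
Lower quotas: South 2, Highland 8, Central 7, West 6, Lowland 11, Coastal 11, North 8 (sum 53, leaving 2 seats).
Remainders in descending order: North 0.4440, South 0.4164, Central 0.2988, West 0.2387, Lowland 0.2343, Highland 0.1856, Coastal 0.1822.
The surplus seats go to North, South.

South=3, Highland=8, Central=7, West=6, Lowland=11, Coastal=11, North=9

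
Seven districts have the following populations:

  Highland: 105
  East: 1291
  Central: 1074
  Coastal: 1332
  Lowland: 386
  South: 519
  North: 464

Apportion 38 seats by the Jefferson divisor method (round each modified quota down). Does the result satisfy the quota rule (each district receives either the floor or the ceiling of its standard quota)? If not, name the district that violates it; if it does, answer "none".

Standard quotas: Highland 0.772, East 9.487, Central 7.892, Coastal 9.788, Lowland 2.837, South 3.814, North 3.410.
Jefferson allocation: Highland 0, East 10, Central 8, Coastal 10, Lowland 3, South 4, North 3.
Every allocation lies between the lower and upper quota.

none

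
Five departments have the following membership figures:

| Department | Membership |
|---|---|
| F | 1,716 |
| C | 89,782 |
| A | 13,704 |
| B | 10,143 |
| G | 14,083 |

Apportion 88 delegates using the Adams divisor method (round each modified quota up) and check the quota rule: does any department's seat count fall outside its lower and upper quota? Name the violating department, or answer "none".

Standard quotas: F 1.167, C 61.044, A 9.318, B 6.896, G 9.575.
Adams allocation: F 2, C 59, A 10, B 7, G 10.
C has quota 61.044 (lower 61, upper 62) but receives 59 — outside the quota interval.

C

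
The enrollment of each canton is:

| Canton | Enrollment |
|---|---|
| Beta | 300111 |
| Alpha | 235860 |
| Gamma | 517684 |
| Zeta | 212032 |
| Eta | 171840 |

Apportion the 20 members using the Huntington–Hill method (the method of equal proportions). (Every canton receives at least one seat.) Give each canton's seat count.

Beta 4, Alpha 3, Gamma 7, Zeta 3, Eta 3

With divisor 69666: modified quotas Beta 4.308, Alpha 3.386, Gamma 7.431, Zeta 3.044, Eta 2.467.
Geometric-mean thresholds: Beta √(4·5)=4.472, Alpha √(3·4)=3.464, Gamma √(7·8)=7.483, Zeta √(3·4)=3.464, Eta √(2·3)=2.449.
Each quota rounded against its threshold gives Beta 4, Alpha 3, Gamma 7, Zeta 3, Eta 3 (total 20).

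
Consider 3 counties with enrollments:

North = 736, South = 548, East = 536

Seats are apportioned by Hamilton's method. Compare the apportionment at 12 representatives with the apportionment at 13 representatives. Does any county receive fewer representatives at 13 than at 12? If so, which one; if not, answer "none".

At 12 seats: North 5, South 4, East 3.
At 13 seats: North 5, South 4, East 4.
No county's allocation decreased.

none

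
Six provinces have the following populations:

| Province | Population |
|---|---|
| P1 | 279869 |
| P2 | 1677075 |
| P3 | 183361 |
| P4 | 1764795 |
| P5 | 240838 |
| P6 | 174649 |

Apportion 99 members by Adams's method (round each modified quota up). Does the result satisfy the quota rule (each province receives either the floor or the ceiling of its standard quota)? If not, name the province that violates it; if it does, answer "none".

P4

Standard quotas: P1 6.413, P2 38.428, P3 4.201, P4 40.438, P5 5.518, P6 4.002.
Adams allocation: P1 7, P2 38, P3 5, P4 39, P5 6, P6 4.
P4 has quota 40.438 (lower 40, upper 41) but receives 39 — outside the quota interval.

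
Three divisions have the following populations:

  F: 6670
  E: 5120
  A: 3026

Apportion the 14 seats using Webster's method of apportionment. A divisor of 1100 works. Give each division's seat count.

With modified divisor 1100: modified quotas F 6.064, E 4.655, A 2.751.
Rounding to the nearest integer: F 6, E 5, A 3 (total 14).

F: 6; E: 5; A: 3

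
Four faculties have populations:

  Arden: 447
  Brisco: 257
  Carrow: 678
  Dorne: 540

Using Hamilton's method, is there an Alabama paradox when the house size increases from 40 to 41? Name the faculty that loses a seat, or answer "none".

At 40 seats: Arden 9, Brisco 6, Carrow 14, Dorne 11.
At 41 seats: Arden 10, Brisco 5, Carrow 14, Dorne 12.
Brisco drops from 6 to 5.

Brisco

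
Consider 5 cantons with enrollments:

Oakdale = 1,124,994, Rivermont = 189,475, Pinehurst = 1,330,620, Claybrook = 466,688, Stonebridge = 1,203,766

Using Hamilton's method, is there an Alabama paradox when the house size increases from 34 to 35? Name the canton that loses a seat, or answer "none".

At 34 seats: Oakdale 9, Rivermont 2, Pinehurst 10, Claybrook 4, Stonebridge 9.
At 35 seats: Oakdale 9, Rivermont 1, Pinehurst 11, Claybrook 4, Stonebridge 10.
Rivermont drops from 2 to 1.

Rivermont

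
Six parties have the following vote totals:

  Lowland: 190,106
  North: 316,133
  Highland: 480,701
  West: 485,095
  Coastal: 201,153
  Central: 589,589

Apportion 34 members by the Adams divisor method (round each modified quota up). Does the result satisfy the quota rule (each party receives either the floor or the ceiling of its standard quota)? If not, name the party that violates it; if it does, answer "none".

none

Standard quotas: Lowland 2.856, North 4.750, Highland 7.223, West 7.289, Coastal 3.022, Central 8.859.
Adams allocation: Lowland 3, North 5, Highland 7, West 7, Coastal 3, Central 9.
Every allocation lies between the lower and upper quota.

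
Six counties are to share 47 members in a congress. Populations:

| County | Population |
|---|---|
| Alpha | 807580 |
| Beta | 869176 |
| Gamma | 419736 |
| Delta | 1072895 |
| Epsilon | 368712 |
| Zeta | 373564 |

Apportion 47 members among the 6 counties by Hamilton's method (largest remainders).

Standard divisor: 3911663 ÷ 47 ≈ 83226.872.
Standard quotas: Alpha 9.7034, Beta 10.4435, Gamma 5.0433, Delta 12.8912, Epsilon 4.4302, Zeta 4.4885.
Lower quotas: Alpha 9, Beta 10, Gamma 5, Delta 12, Epsilon 4, Zeta 4 (sum 44, leaving 3 seats).
Remainders in descending order: Delta 0.8912, Alpha 0.7034, Zeta 0.4885, Beta 0.4435, Epsilon 0.4302, Gamma 0.0433.
The surplus seats go to Delta, Alpha, Zeta.

Alpha 10; Beta 10; Gamma 5; Delta 13; Epsilon 4; Zeta 5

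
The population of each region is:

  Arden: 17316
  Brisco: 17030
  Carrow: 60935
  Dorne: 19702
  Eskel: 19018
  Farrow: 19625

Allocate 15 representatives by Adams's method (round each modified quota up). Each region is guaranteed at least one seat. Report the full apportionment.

Standard divisor 153626/15 ≈ 10241.733; standard quotas: Arden 1.691, Brisco 1.663, Carrow 5.950, Dorne 1.924, Eskel 1.857, Farrow 1.916.
Rounding up gives 2, 2, 6, 2, 2, 2 = 16 seats, so the divisor must be adjusted.
With modified divisor 13700: modified quotas Arden 1.264, Brisco 1.243, Carrow 4.448, Dorne 1.438, Eskel 1.388, Farrow 1.432.
Rounding up: Arden 2, Brisco 2, Carrow 5, Dorne 2, Eskel 2, Farrow 2 (total 15).

Arden: 2, Brisco: 2, Carrow: 5, Dorne: 2, Eskel: 2, Farrow: 2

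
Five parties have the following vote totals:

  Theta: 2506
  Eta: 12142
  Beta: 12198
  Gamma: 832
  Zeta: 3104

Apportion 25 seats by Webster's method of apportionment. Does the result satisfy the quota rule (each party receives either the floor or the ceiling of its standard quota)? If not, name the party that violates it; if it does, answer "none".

Standard quotas: Theta 2.035, Eta 9.861, Beta 9.907, Gamma 0.676, Zeta 2.521.
Webster allocation: Theta 2, Eta 10, Beta 10, Gamma 1, Zeta 2.
Every allocation lies between the lower and upper quota.

none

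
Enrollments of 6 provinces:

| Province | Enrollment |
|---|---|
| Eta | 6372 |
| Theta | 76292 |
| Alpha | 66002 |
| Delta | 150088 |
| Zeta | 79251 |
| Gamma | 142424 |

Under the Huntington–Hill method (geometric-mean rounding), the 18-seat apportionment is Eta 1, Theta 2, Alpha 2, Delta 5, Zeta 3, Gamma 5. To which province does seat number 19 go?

Theta

Priority for the next seat is population ÷ (√(s·(s+1))).
Priorities: Eta 4505.684, Theta 31146.079, Alpha 26945.204, Delta 27402.194, Zeta 22877.793, Gamma 26002.946.
Highest priority: Theta.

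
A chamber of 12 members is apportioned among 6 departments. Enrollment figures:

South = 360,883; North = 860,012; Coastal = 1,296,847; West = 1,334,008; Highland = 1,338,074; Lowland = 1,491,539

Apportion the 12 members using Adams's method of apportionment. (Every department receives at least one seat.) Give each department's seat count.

Standard divisor 6681363/12 ≈ 556780.25; standard quotas: South 0.648, North 1.545, Coastal 2.329, West 2.396, Highland 2.403, Lowland 2.679.
Rounding up gives 1, 2, 3, 3, 3, 3 = 15 seats, so the divisor must be adjusted.
With modified divisor 707400: modified quotas South 0.510, North 1.216, Coastal 1.833, West 1.886, Highland 1.892, Lowland 2.108.
Rounding up: South 1, North 2, Coastal 2, West 2, Highland 2, Lowland 3 (total 12).

South 1; North 2; Coastal 2; West 2; Highland 2; Lowland 3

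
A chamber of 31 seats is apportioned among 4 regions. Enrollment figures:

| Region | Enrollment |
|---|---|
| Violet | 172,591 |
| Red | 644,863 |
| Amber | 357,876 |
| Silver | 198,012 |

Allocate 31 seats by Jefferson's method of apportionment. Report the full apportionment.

Violet: 4, Red: 15, Amber: 8, Silver: 4

Standard divisor 1373342/31 ≈ 44301.355; standard quotas: Violet 3.896, Red 14.556, Amber 8.078, Silver 4.470.
Rounding down gives 3, 14, 8, 4 = 29 seats, so the divisor must be adjusted.
With modified divisor 41600: modified quotas Violet 4.149, Red 15.502, Amber 8.603, Silver 4.760.
Rounding down: Violet 4, Red 15, Amber 8, Silver 4 (total 31).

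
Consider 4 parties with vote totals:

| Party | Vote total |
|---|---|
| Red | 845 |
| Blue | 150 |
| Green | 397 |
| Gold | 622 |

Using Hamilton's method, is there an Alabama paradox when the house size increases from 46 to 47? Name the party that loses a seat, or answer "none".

At 46 seats: Red 19, Blue 4, Green 9, Gold 14.
At 47 seats: Red 20, Blue 3, Green 9, Gold 15.
Blue drops from 4 to 3.

Blue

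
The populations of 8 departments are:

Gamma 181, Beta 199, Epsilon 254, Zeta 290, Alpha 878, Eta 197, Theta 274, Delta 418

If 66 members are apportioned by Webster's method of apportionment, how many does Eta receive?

5

Standard divisor 2691/66 ≈ 40.773; standard quotas: Gamma 4.439, Beta 4.881, Epsilon 6.230, Zeta 7.113, Alpha 21.534, Eta 4.832, Theta 6.720, Delta 10.252.
Rounding to the nearest integer gives Gamma 4, Beta 5, Epsilon 6, Zeta 7, Alpha 22, Eta 5, Theta 7, Delta 10 — total 66, matching the house size, so no adjustment is needed.
Eta receives 5.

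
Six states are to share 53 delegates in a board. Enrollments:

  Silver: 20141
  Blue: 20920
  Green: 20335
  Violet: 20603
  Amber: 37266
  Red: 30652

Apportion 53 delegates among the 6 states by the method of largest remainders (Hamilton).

Standard divisor: 149917 ÷ 53 ≈ 2828.623.
Standard quotas: Silver 7.1204, Blue 7.3958, Green 7.1890, Violet 7.2838, Amber 13.1746, Red 10.8364.
Lower quotas: Silver 7, Blue 7, Green 7, Violet 7, Amber 13, Red 10 (sum 51, leaving 2 seats).
Remainders in descending order: Red 0.8364, Blue 0.3958, Violet 0.2838, Green 0.1890, Amber 0.1746, Silver 0.1204.
Largest remainders: Red, Blue receive the extra seats.

Silver 7, Blue 8, Green 7, Violet 7, Amber 13, Red 11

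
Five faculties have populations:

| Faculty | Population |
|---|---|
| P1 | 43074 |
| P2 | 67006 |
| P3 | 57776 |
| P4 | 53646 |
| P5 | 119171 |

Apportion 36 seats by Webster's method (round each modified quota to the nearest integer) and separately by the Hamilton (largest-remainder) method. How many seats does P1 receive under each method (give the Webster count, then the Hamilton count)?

5 and 4

Webster: P1 5, P2 7, P3 6, P4 6, P5 12.
Hamilton: P1 4, P2 7, P3 6, P4 6, P5 13.
P1 gets 5 under Webster and 4 under Hamilton.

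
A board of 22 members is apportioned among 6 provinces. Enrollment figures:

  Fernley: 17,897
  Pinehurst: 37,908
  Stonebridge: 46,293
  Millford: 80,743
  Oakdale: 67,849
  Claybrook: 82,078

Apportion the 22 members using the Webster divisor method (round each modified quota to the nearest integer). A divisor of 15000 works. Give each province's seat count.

Fernley: 1, Pinehurst: 3, Stonebridge: 3, Millford: 5, Oakdale: 5, Claybrook: 5

With modified divisor 15000: modified quotas Fernley 1.193, Pinehurst 2.527, Stonebridge 3.086, Millford 5.383, Oakdale 4.523, Claybrook 5.472.
Rounding to the nearest integer: Fernley 1, Pinehurst 3, Stonebridge 3, Millford 5, Oakdale 5, Claybrook 5 (total 22).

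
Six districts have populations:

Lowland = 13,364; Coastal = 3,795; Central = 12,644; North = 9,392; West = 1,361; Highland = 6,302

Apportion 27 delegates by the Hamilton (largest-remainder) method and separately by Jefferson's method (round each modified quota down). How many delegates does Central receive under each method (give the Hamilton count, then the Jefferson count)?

7 and 8

Hamilton: Lowland 8, Coastal 2, Central 7, North 5, West 1, Highland 4.
Jefferson: Lowland 8, Coastal 2, Central 8, North 5, West 0, Highland 4.
Central gets 7 under Hamilton and 8 under Jefferson.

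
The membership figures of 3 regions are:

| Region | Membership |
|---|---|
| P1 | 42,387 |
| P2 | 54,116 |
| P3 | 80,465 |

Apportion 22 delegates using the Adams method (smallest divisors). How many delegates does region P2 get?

7

Standard divisor 176968/22 ≈ 8044; standard quotas: P1 5.269, P2 6.727, P3 10.003.
Rounding up gives 6, 7, 11 = 24 seats, so the divisor must be adjusted.
With modified divisor 8700: modified quotas P1 4.872, P2 6.220, P3 9.249.
Rounding up: P1 5, P2 7, P3 10 (total 22).
P2 receives 7.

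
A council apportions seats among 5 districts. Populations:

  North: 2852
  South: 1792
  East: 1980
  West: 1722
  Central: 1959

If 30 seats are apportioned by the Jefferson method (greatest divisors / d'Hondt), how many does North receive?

Standard divisor 10305/30 ≈ 343.5; standard quotas: North 8.303, South 5.217, East 5.764, West 5.013, Central 5.703.
Rounding down gives 8, 5, 5, 5, 5 = 28 seats, so the divisor must be adjusted.
With modified divisor 320: modified quotas North 8.912, South 5.600, East 6.188, West 5.381, Central 6.122.
Rounding down: North 8, South 5, East 6, West 5, Central 6 (total 30).
North receives 8.

8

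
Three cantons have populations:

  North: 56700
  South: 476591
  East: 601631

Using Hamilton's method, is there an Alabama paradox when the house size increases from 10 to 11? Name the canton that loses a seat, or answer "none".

At 10 seats: North 1, South 4, East 5.
At 11 seats: North 0, South 5, East 6.
North drops from 1 to 0.

North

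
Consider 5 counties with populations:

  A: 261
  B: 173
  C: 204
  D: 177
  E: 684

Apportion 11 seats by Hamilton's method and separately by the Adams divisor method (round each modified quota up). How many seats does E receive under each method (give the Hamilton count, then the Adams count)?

Hamilton: A 2, B 1, C 2, D 1, E 5.
Adams: A 2, B 1, C 2, D 2, E 4.
E gets 5 under Hamilton and 4 under Adams.

5 and 4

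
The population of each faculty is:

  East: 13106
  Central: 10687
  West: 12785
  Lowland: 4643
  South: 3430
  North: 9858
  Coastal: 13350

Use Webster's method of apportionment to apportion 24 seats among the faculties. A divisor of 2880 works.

With modified divisor 2880: modified quotas East 4.551, Central 3.711, West 4.439, Lowland 1.612, South 1.191, North 3.423, Coastal 4.635.
Rounding to the nearest integer: East 5, Central 4, West 4, Lowland 2, South 1, North 3, Coastal 5 (total 24).

East=5; Central=4; West=4; Lowland=2; South=1; North=3; Coastal=5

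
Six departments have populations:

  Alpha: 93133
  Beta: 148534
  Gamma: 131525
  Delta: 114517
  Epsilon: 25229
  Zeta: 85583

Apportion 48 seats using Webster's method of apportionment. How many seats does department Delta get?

Standard divisor 598521/48 ≈ 12469.188; standard quotas: Alpha 7.469, Beta 11.912, Gamma 10.548, Delta 9.184, Epsilon 2.023, Zeta 6.864.
Rounding to the nearest integer gives Alpha 7, Beta 12, Gamma 11, Delta 9, Epsilon 2, Zeta 7 — total 48, matching the house size, so no adjustment is needed.
Delta receives 9.

9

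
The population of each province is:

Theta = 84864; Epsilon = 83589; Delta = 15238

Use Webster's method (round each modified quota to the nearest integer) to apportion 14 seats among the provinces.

Theta=7, Epsilon=6, Delta=1

Standard divisor 183691/14 ≈ 13120.786; standard quotas: Theta 6.468, Epsilon 6.371, Delta 1.161.
Rounding to the nearest integer gives 6, 6, 1 = 13 seats, so the divisor must be adjusted.
With modified divisor 13000: modified quotas Theta 6.528, Epsilon 6.430, Delta 1.172.
Rounding to the nearest integer: Theta 7, Epsilon 6, Delta 1 (total 14).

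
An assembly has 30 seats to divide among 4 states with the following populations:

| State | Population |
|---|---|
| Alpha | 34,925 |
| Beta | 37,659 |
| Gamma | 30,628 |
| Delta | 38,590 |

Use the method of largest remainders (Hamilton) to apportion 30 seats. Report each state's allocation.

Alpha=7, Beta=8, Gamma=7, Delta=8

Standard divisor: 141802 ÷ 30 ≈ 4726.733.
Standard quotas: Alpha 7.3888, Beta 7.9672, Gamma 6.4797, Delta 8.1642.
Lower quotas: Alpha 7, Beta 7, Gamma 6, Delta 8 (sum 28, leaving 2 seats).
Remainders in descending order: Beta 0.9672, Gamma 0.4797, Alpha 0.3888, Delta 0.1642.
The surplus seats go to Beta, Gamma.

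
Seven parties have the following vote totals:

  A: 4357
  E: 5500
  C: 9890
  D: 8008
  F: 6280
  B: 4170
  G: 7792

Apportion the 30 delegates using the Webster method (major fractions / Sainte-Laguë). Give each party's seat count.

A 3, E 4, C 6, D 5, F 4, B 3, G 5

Standard divisor 45997/30 ≈ 1533.233; standard quotas: A 2.842, E 3.587, C 6.450, D 5.223, F 4.096, B 2.720, G 5.082.
Rounding to the nearest integer gives A 3, E 4, C 6, D 5, F 4, B 3, G 5 — total 30, matching the house size, so no adjustment is needed.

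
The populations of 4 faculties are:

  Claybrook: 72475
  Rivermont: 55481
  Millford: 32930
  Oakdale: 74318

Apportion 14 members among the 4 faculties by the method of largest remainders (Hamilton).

Standard divisor: 235204 ÷ 14 ≈ 16800.286.
Standard quotas: Claybrook 4.3139, Rivermont 3.3024, Millford 1.9601, Oakdale 4.4236.
Lower quotas: Claybrook 4, Rivermont 3, Millford 1, Oakdale 4 (sum 12, leaving 2 seats).
Remainders in descending order: Millford 0.9601, Oakdale 0.4236, Claybrook 0.3139, Rivermont 0.3024.
The surplus seats go to Millford, Oakdale.

Claybrook 4; Rivermont 3; Millford 2; Oakdale 5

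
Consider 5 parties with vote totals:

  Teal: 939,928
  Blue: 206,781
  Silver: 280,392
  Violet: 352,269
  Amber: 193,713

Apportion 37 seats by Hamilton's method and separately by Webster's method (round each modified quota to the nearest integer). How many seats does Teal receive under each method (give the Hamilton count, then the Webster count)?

18 and 17

Hamilton: Teal 18, Blue 4, Silver 5, Violet 6, Amber 4.
Webster: Teal 17, Blue 4, Silver 5, Violet 7, Amber 4.
Teal gets 18 under Hamilton and 17 under Webster.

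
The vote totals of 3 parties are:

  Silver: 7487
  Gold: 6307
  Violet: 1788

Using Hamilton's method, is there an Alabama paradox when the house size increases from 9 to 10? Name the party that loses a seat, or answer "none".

none

At 9 seats: Silver 4, Gold 4, Violet 1.
At 10 seats: Silver 5, Gold 4, Violet 1.
No party's allocation decreased.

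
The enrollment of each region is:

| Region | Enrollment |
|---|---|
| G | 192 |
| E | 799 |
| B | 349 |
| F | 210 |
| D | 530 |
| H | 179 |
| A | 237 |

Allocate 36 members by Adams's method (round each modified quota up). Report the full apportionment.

G: 3; E: 11; B: 5; F: 3; D: 7; H: 3; A: 4

Standard divisor 2496/36 ≈ 69.333; standard quotas: G 2.769, E 11.524, B 5.034, F 3.029, D 7.644, H 2.582, A 3.418.
Rounding up gives 3, 12, 6, 4, 8, 3, 4 = 40 seats, so the divisor must be adjusted.
With modified divisor 77: modified quotas G 2.494, E 10.377, B 4.532, F 2.727, D 6.883, H 2.325, A 3.078.
Rounding up: G 3, E 11, B 5, F 3, D 7, H 3, A 4 (total 36).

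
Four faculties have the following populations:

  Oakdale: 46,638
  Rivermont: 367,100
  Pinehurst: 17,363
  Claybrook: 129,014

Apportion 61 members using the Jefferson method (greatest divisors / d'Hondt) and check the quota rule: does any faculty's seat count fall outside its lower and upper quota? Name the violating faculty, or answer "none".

Rivermont

Standard quotas: Oakdale 5.079, Rivermont 39.979, Pinehurst 1.891, Claybrook 14.050.
Jefferson allocation: Oakdale 5, Rivermont 41, Pinehurst 1, Claybrook 14.
Rivermont has quota 39.979 (lower 39, upper 40) but receives 41 — outside the quota interval.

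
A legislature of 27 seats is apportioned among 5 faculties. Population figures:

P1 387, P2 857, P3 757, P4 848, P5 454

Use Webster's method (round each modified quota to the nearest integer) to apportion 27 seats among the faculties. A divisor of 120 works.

With modified divisor 120: modified quotas P1 3.225, P2 7.142, P3 6.308, P4 7.067, P5 3.783.
Rounding to the nearest integer: P1 3, P2 7, P3 6, P4 7, P5 4 (total 27).

P1 3, P2 7, P3 6, P4 7, P5 4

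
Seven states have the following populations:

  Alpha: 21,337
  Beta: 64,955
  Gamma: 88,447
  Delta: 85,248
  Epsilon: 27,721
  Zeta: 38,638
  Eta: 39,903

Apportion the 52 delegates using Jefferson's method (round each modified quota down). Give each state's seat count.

Standard divisor 366249/52 ≈ 7043.25; standard quotas: Alpha 3.029, Beta 9.222, Gamma 12.558, Delta 12.104, Epsilon 3.936, Zeta 5.486, Eta 5.665.
Rounding down gives 3, 9, 12, 12, 3, 5, 5 = 49 seats, so the divisor must be adjusted.
With modified divisor 6600: modified quotas Alpha 3.233, Beta 9.842, Gamma 13.401, Delta 12.916, Epsilon 4.200, Zeta 5.854, Eta 6.046.
Rounding down: Alpha 3, Beta 9, Gamma 13, Delta 12, Epsilon 4, Zeta 5, Eta 6 (total 52).

Alpha 3, Beta 9, Gamma 13, Delta 12, Epsilon 4, Zeta 5, Eta 6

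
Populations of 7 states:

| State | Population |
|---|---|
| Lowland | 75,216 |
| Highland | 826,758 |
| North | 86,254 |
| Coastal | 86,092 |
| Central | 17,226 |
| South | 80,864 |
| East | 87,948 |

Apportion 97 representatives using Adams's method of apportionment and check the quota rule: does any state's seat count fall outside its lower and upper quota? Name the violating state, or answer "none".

Standard quotas: Lowland 5.789, Highland 63.629, North 6.638, Coastal 6.626, Central 1.326, South 6.223, East 6.769.
Adams allocation: Lowland 6, Highland 62, North 7, Coastal 7, Central 2, South 6, East 7.
Highland has quota 63.629 (lower 63, upper 64) but receives 62 — outside the quota interval.

Highland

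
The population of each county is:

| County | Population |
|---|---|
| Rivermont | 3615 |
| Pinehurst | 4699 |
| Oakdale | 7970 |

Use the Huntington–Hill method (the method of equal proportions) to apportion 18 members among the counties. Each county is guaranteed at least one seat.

With divisor 899: modified quotas Rivermont 4.021, Pinehurst 5.227, Oakdale 8.865.
Geometric-mean thresholds: Rivermont √(4·5)=4.472, Pinehurst √(5·6)=5.477, Oakdale √(8·9)=8.485.
Each quota rounded against its threshold gives Rivermont 4, Pinehurst 5, Oakdale 9 (total 18).

Rivermont 4, Pinehurst 5, Oakdale 9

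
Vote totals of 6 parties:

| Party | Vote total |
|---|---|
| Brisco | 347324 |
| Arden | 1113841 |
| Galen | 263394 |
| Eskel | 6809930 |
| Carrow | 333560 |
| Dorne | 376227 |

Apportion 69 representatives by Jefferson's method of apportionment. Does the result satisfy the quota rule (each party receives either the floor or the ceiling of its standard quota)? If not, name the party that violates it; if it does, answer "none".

Standard quotas: Brisco 2.592, Arden 8.314, Galen 1.966, Eskel 50.830, Carrow 2.490, Dorne 2.808.
Jefferson allocation: Brisco 2, Arden 8, Galen 2, Eskel 53, Carrow 2, Dorne 2.
Eskel has quota 50.830 (lower 50, upper 51) but receives 53 — outside the quota interval.

Eskel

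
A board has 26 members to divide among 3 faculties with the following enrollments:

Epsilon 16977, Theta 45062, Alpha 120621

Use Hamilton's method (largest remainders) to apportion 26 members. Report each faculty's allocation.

Epsilon: 3; Theta: 6; Alpha: 17

Total 182660; standard divisor 182660/26 ≈ 7025.385.
Standard quotas: Epsilon 2.4165, Theta 6.4142, Alpha 17.1693.
Lower quotas: Epsilon 2, Theta 6, Alpha 17 (sum 25, leaving 1 seat).
Remainders in descending order: Epsilon 0.4165, Theta 0.4142, Alpha 0.1693.
Largest remainder: Epsilon receives the extra seat.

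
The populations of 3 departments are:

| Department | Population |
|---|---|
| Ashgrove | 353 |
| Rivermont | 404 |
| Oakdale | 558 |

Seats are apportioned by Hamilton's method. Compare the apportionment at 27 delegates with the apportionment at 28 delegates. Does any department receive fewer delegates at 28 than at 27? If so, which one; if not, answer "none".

none

At 27 seats: Ashgrove 7, Rivermont 8, Oakdale 12.
At 28 seats: Ashgrove 7, Rivermont 9, Oakdale 12.
No department's allocation decreased.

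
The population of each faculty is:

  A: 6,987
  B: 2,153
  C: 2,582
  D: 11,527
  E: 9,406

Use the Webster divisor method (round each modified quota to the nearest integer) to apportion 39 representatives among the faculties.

A: 8; B: 3; C: 3; D: 14; E: 11

Standard divisor 32655/39 ≈ 837.308; standard quotas: A 8.345, B 2.571, C 3.084, D 13.767, E 11.234.
Rounding to the nearest integer gives A 8, B 3, C 3, D 14, E 11 — total 39, matching the house size, so no adjustment is needed.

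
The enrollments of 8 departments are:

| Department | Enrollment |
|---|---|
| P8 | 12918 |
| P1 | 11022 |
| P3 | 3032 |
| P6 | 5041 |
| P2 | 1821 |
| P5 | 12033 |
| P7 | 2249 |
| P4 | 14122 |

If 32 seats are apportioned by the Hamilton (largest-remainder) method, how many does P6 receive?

The standard divisor is 62238/32 ≈ 1944.938.
Standard quotas: P8 6.6419, P1 5.6670, P3 1.5589, P6 2.5919, P2 0.9363, P5 6.1868, P7 1.1563, P4 7.2609.
Lower quotas: P8 6, P1 5, P3 1, P6 2, P2 0, P5 6, P7 1, P4 7 (sum 28, leaving 4 seats).
Remainders in descending order: P2 0.9363, P1 0.6670, P8 0.6419, P6 0.5919, P3 0.5589, P4 0.2609, P5 0.1868, P7 0.1563.
The surplus seats go to P2, P1, P8, P6.
P6 receives 3.

3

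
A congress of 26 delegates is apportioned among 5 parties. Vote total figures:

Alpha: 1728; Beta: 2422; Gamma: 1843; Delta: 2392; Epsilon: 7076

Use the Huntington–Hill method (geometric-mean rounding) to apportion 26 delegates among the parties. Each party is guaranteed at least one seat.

With divisor 591: modified quotas Alpha 2.924, Beta 4.098, Gamma 3.118, Delta 4.047, Epsilon 11.973.
Geometric-mean thresholds: Alpha √(2·3)=2.449, Beta √(4·5)=4.472, Gamma √(3·4)=3.464, Delta √(4·5)=4.472, Epsilon √(11·12)=11.489.
Each quota rounded against its threshold gives Alpha 3, Beta 4, Gamma 3, Delta 4, Epsilon 12 (total 26).

Alpha 3, Beta 4, Gamma 3, Delta 4, Epsilon 12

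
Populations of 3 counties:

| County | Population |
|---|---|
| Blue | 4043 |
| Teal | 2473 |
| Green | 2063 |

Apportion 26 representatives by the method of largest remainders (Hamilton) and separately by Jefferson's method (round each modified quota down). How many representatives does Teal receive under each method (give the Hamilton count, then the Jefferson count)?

Hamilton: Blue 12, Teal 8, Green 6.
Jefferson: Blue 13, Teal 7, Green 6.
Teal gets 8 under Hamilton and 7 under Jefferson.

8 and 7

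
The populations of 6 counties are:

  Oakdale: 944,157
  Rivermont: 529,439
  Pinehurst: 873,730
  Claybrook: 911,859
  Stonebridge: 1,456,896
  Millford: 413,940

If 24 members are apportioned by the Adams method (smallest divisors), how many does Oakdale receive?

4

Standard divisor 5130021/24 ≈ 213750.875; standard quotas: Oakdale 4.417, Rivermont 2.477, Pinehurst 4.088, Claybrook 4.266, Stonebridge 6.816, Millford 1.937.
Rounding up gives 5, 3, 5, 5, 7, 2 = 27 seats, so the divisor must be adjusted.
With modified divisor 239400: modified quotas Oakdale 3.944, Rivermont 2.212, Pinehurst 3.650, Claybrook 3.809, Stonebridge 6.086, Millford 1.729.
Rounding up: Oakdale 4, Rivermont 3, Pinehurst 4, Claybrook 4, Stonebridge 7, Millford 2 (total 24).
Oakdale receives 4.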